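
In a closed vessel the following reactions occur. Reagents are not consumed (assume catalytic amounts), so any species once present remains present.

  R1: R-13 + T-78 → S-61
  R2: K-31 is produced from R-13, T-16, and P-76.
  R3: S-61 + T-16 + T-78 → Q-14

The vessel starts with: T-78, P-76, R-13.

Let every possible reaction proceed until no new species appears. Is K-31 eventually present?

K-31 would need R-13, T-16, and P-76 (R2), but T-16 never forms.

No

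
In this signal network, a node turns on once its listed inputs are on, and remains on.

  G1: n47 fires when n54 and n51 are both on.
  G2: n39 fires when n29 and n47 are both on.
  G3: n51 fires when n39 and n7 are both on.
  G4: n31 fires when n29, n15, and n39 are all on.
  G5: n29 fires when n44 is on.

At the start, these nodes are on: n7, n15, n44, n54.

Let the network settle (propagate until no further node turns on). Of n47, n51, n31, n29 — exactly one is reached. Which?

n29

G5: n44 on → n29 on.
n51 would need n39 and n7 (G3), but n39 never turns on. n31 would need n29, n15, and n39 (G4), but n39 never turns on. n47 would need n54 and n51 (G1), but n51 never turns on.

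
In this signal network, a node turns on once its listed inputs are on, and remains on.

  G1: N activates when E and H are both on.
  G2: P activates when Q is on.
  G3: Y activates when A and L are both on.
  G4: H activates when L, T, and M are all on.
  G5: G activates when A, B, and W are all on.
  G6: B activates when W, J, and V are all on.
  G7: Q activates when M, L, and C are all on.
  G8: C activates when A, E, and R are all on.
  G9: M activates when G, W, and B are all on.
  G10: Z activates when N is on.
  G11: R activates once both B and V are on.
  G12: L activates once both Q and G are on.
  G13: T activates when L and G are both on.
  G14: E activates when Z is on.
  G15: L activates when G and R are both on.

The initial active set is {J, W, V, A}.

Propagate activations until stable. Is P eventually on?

P would need Q (G2), but Q never turns on.

No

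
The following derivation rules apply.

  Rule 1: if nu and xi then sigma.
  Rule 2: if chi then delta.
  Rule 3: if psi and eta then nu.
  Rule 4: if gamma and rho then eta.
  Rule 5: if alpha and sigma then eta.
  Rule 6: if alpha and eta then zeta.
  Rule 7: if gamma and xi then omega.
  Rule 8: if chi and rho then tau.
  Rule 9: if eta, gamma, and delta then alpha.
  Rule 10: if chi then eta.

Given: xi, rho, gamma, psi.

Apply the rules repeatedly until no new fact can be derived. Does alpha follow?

alpha would need eta, gamma, and delta (Rule 9), but delta is never established.

No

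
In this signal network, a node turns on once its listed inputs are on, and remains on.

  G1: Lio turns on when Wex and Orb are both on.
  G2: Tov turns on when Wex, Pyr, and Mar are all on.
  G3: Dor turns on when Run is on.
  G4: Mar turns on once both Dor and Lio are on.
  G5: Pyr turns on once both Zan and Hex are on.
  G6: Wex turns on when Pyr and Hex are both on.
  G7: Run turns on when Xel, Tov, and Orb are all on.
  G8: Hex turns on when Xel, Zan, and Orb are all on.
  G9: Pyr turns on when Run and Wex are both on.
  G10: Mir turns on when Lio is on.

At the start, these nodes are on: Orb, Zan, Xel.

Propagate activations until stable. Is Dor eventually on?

No

Dor would need Run (G3), but Run never turns on.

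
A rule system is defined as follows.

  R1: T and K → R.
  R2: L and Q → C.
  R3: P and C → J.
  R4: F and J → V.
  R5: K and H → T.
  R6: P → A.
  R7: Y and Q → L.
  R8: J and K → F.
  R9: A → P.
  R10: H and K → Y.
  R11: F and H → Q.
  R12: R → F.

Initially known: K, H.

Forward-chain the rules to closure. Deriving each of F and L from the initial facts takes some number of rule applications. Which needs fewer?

F: From K and H, R5 gives T. From T and K, R1 gives R. R holds, so F follows (R12). [3 rule applications]
L: H and K hold, so Y follows (R10). From K and H, R5 gives T. T and K hold, so R follows (R1). R holds, so F follows (R12). From F and H, R11 gives Q. Y and Q hold, so L follows (R7). [6 rule applications]
F needs fewer.

F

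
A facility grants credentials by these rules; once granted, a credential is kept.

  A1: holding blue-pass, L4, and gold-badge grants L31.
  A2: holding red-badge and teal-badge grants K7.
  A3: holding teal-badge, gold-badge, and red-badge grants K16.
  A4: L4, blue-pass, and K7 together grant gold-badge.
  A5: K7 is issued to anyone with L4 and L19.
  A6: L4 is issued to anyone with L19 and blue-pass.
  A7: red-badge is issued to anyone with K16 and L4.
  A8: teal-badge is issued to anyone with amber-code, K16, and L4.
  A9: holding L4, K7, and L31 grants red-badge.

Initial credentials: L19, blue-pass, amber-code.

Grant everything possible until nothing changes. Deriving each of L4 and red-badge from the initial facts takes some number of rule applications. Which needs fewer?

L4: Holding L19 and blue-pass grants L4 (A6). [1 rule application]
red-badge: Holding L19 and blue-pass grants L4 (A6). Holding L4 and L19 grants K7 (A5). Holding L4, blue-pass, and K7 grants gold-badge (A4). Holding blue-pass, L4, and gold-badge grants L31 (A1). Holding L4, K7, and L31 grants red-badge (A9). [5 rule applications]
L4 needs fewer.

L4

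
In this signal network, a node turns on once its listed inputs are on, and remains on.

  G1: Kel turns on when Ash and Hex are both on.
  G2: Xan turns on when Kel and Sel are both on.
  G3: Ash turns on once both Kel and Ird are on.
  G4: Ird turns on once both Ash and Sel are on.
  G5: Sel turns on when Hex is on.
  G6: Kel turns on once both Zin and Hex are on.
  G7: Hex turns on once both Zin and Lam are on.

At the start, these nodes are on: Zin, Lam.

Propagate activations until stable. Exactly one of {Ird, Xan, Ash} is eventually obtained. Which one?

Zin and Lam are on, so Hex turns on (G7).
G5: Hex on → Sel on.
Zin and Hex are on, so Kel turns on (G6).
G2: Kel and Sel on → Xan on.
Ash would need Kel and Ird (G3), but Ird never turns on. Ird would need Ash and Sel (G4), but Ash never turns on.

Xan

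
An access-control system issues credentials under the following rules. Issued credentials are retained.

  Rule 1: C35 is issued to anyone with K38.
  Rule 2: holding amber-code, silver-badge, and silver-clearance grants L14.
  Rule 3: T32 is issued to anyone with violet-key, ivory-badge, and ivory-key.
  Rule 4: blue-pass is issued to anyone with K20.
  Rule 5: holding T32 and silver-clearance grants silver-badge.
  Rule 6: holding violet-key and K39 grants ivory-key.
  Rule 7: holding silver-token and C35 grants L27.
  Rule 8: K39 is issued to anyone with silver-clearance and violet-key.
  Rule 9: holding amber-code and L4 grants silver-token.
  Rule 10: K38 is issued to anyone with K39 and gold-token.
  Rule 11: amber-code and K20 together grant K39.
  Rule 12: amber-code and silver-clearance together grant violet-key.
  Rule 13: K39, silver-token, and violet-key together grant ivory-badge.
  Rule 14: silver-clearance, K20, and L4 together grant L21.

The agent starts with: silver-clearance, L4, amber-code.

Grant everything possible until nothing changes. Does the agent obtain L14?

Holding amber-code and silver-clearance grants violet-key (Rule 12).
Holding amber-code and L4 grants silver-token (Rule 9).
Holding silver-clearance and violet-key grants K39 (Rule 8).
Holding violet-key and K39 grants ivory-key (Rule 6).
Holding K39, silver-token, and violet-key grants ivory-badge (Rule 13).
Holding violet-key, ivory-badge, and ivory-key grants T32 (Rule 3).
Holding T32 and silver-clearance grants silver-badge (Rule 5).
Holding amber-code, silver-badge, and silver-clearance grants L14 (Rule 2).

Yes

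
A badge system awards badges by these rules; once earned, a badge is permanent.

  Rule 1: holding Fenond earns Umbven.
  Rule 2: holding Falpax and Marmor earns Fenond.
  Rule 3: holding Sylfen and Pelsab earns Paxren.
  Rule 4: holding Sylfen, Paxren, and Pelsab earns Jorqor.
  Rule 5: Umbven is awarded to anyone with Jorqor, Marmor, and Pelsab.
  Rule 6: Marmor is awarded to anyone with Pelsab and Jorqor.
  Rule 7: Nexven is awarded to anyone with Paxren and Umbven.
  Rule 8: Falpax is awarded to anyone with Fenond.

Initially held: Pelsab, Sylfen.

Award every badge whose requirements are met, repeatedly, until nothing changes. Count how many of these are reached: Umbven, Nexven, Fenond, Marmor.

3

With Sylfen and Pelsab, Paxren is earned (Rule 3).
With Sylfen, Paxren, and Pelsab, Jorqor is earned (Rule 4).
With Pelsab and Jorqor, Marmor is earned (Rule 6).
With Jorqor, Marmor, and Pelsab, Umbven is earned (Rule 5).
With Paxren and Umbven, Nexven is earned (Rule 7).
Umbven: reached.
Nexven: reached.
Fenond would need Falpax and Marmor (Rule 2), but Falpax is never earned.
Marmor: reached.
Reached: Umbven, Nexven, and Marmor — 3 of the 4.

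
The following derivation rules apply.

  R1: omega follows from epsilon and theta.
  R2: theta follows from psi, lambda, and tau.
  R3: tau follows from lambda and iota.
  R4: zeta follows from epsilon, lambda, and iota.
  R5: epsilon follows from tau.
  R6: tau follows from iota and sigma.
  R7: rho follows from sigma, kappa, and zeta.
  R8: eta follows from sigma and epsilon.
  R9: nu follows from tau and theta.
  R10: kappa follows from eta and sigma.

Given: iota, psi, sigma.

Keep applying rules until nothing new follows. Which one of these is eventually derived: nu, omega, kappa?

kappa

iota and sigma hold, so tau follows (R6).
From tau, R5 gives epsilon.
sigma and epsilon hold, so eta follows (R8).
eta and sigma hold, so kappa follows (R10).
omega would need epsilon and theta (R1), but theta is never established. nu would need tau and theta (R9), but theta is never established.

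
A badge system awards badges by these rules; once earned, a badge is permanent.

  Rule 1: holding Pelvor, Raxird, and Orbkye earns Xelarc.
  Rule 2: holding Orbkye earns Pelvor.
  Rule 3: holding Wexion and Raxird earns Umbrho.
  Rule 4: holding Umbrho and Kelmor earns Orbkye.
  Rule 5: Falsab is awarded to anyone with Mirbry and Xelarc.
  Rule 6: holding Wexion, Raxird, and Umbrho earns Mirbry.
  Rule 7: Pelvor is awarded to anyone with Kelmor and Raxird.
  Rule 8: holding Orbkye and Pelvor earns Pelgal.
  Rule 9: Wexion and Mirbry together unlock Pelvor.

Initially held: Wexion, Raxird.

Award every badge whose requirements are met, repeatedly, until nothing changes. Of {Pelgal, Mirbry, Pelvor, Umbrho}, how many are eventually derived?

3

With Wexion and Raxird, Umbrho is earned (Rule 3).
With Wexion, Raxird, and Umbrho, Mirbry is earned (Rule 6).
With Wexion and Mirbry, Pelvor is earned (Rule 9).
Pelgal would need Orbkye and Pelvor (Rule 8), but Orbkye is never earned.
Mirbry: reached.
Pelvor: reached.
Umbrho: reached.
Reached: Mirbry, Pelvor, and Umbrho — 3 of the 4.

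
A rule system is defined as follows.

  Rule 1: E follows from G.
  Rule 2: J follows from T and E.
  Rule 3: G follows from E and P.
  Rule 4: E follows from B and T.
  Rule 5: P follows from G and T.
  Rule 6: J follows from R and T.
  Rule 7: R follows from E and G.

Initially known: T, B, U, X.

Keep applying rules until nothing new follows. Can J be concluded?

From B and T, Rule 4 gives E.
From T and E, Rule 2 gives J.

Yes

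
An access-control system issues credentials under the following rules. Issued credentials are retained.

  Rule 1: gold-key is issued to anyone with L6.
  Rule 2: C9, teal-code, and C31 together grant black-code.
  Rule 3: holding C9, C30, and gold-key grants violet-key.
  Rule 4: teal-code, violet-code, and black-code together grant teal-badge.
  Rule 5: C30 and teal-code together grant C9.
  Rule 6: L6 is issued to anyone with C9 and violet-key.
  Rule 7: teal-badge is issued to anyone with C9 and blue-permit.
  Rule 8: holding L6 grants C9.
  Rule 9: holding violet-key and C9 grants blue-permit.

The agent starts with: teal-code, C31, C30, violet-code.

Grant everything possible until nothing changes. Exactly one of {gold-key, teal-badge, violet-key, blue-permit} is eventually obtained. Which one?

Holding C30 and teal-code grants C9 (Rule 5).
Holding C9, teal-code, and C31 grants black-code (Rule 2).
Holding teal-code, violet-code, and black-code grants teal-badge (Rule 4).
violet-key would need C9, C30, and gold-key (Rule 3), but gold-key is never granted. gold-key would need L6 (Rule 1), but L6 is never granted. blue-permit would need violet-key and C9 (Rule 9), but violet-key is never granted.

teal-badge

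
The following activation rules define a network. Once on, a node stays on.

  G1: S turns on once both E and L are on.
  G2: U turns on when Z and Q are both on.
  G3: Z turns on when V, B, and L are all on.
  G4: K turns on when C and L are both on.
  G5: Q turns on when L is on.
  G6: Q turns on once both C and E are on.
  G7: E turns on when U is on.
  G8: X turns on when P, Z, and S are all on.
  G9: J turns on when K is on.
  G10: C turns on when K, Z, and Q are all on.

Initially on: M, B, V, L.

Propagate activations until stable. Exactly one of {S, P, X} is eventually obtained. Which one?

S

V, B, and L are on, so Z turns on (G3).
L is on, so Q turns on (G5).
Z and Q are on, so U turns on (G2).
G7: U on → E on.
E and L are on, so S turns on (G1).
No rule produces P, and it is not given. X would need P, Z, and S (G8), but P never turns on.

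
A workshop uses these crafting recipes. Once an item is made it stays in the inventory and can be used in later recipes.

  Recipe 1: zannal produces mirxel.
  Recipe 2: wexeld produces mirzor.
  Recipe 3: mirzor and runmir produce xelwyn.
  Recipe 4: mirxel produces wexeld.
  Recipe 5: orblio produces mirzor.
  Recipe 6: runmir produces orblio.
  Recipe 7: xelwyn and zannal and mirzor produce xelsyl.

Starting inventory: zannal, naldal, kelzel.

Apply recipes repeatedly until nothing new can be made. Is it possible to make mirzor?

Yes

Using Recipe 1, zannal makes mirxel.
Using Recipe 4, mirxel makes wexeld.
Using Recipe 2, wexeld makes mirzor.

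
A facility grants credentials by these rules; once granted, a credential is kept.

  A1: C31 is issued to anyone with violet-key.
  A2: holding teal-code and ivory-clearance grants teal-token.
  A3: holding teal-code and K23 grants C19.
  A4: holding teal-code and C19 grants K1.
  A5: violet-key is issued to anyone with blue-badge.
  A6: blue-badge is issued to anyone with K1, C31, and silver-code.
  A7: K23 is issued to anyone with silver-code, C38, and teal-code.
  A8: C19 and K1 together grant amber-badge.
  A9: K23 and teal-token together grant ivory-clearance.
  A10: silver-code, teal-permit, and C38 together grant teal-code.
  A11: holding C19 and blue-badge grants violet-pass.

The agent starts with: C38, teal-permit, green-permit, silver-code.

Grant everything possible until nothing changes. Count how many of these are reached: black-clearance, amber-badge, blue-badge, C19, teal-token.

2

Holding silver-code, teal-permit, and C38 grants teal-code (A10).
Holding silver-code, C38, and teal-code grants K23 (A7).
Holding teal-code and K23 grants C19 (A3).
Holding teal-code and C19 grants K1 (A4).
Holding C19 and K1 grants amber-badge (A8).
No rule produces black-clearance, and it is not given.
amber-badge: reached.
blue-badge would need K1, C31, and silver-code (A6), but C31 is never granted.
C19: reached.
teal-token would need teal-code and ivory-clearance (A2), but ivory-clearance is never granted.
Reached: amber-badge and C19 — 2 of the 5.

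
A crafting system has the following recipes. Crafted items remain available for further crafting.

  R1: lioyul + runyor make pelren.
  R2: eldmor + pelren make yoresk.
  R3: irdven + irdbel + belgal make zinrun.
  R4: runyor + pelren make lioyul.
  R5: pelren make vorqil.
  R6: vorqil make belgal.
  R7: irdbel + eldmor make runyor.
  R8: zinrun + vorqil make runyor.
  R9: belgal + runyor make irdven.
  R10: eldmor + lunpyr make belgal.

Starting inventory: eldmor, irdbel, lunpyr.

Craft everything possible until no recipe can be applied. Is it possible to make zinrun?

Yes

Using R7, irdbel and eldmor make runyor.
eldmor + lunpyr → belgal (R10).
belgal + runyor → irdven (R9).
irdven + irdbel + belgal → zinrun (R3).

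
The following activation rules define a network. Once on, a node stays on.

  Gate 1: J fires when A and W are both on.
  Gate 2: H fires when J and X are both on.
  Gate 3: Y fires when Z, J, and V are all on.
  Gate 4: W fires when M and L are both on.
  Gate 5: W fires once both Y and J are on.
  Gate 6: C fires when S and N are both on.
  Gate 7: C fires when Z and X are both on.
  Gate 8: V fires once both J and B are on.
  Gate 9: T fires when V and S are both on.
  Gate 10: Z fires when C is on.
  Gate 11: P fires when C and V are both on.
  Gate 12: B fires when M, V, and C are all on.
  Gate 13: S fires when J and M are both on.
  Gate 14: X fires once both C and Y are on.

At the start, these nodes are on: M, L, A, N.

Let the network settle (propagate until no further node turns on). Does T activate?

No

T would need V and S (Gate 9), but V never turns on.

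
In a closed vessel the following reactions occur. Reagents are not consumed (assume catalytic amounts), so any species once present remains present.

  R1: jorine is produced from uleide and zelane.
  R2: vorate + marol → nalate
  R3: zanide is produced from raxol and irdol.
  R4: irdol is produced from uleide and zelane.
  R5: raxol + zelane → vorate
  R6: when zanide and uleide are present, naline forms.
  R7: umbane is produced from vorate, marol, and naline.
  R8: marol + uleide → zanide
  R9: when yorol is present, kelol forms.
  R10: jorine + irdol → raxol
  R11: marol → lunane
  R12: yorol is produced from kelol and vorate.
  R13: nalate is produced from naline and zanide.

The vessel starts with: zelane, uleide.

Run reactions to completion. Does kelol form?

No

kelol would need yorol (R9), but yorol never forms.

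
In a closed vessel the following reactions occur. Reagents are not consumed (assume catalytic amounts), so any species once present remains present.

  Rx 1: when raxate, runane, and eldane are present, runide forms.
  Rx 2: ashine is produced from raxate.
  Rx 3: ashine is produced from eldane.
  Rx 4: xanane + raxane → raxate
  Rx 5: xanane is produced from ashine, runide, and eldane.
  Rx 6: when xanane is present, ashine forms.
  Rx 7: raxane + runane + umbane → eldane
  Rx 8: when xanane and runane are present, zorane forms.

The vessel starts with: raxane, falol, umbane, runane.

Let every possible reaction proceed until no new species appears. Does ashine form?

Yes

raxane, runane, and umbane present → eldane forms (Rx 7).
eldane present → ashine forms (Rx 3).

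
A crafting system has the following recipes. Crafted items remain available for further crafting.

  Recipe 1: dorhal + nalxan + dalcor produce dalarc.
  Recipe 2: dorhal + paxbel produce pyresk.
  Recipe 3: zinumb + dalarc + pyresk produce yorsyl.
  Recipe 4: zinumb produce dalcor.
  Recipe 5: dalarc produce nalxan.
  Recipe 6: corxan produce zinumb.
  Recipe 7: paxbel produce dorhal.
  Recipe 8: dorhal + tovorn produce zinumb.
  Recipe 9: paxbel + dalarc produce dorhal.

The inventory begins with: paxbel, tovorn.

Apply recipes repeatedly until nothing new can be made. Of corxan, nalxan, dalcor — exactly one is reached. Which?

dalcor

Using Recipe 7, paxbel makes dorhal.
dorhal + tovorn → zinumb (Recipe 8).
Using Recipe 4, zinumb makes dalcor.
nalxan would need dalarc (Recipe 5), but dalarc is never obtained. No rule produces corxan, and it is not given.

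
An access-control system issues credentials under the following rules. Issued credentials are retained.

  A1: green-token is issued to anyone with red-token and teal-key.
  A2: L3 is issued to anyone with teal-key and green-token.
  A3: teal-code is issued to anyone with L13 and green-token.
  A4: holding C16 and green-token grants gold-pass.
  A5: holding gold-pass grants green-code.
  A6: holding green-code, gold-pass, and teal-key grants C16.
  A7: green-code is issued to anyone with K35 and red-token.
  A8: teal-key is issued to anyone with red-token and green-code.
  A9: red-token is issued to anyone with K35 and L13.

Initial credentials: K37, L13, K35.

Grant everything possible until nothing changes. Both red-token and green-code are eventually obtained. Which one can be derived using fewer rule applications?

red-token: Holding K35 and L13 grants red-token (A9). [1 rule application]
green-code: Holding K35 and L13 grants red-token (A9). Holding K35 and red-token grants green-code (A7). [2 rule applications]
red-token needs fewer.

red-token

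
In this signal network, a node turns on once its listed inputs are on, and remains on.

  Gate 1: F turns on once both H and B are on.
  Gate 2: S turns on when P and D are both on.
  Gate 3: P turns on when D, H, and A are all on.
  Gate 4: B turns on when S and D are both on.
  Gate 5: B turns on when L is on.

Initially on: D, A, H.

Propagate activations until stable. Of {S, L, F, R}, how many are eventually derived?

D, H, and A are on, so P turns on (Gate 3).
Gate 2: P and D on → S on.
Gate 4: S and D on → B on.
H and B are on, so F turns on (Gate 1).
S: reached.
No rule produces L, and it is not given.
F: reached.
No rule produces R, and it is not given.
Reached: S and F — 2 of the 4.

2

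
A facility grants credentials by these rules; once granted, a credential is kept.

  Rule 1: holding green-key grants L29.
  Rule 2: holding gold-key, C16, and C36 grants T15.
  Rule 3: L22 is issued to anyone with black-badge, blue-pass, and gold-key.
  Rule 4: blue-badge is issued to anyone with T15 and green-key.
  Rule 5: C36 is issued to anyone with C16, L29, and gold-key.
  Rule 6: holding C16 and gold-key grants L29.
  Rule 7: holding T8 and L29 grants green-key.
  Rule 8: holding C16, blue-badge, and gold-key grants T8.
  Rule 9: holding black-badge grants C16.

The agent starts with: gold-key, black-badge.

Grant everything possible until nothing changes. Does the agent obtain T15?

Yes

Holding black-badge grants C16 (Rule 9).
Holding C16 and gold-key grants L29 (Rule 6).
Holding C16, L29, and gold-key grants C36 (Rule 5).
Holding gold-key, C16, and C36 grants T15 (Rule 2).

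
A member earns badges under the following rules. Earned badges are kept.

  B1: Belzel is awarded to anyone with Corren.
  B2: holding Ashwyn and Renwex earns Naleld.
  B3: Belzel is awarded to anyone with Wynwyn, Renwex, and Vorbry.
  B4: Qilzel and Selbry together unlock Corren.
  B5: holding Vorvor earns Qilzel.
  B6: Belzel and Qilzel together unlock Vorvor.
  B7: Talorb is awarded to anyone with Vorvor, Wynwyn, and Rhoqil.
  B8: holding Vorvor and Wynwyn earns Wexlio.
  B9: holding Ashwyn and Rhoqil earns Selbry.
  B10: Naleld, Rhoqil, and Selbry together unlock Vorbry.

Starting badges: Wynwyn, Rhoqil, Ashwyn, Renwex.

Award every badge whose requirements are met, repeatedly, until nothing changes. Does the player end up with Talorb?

No

Talorb would need Vorvor, Wynwyn, and Rhoqil (B7), but Vorvor is never earned.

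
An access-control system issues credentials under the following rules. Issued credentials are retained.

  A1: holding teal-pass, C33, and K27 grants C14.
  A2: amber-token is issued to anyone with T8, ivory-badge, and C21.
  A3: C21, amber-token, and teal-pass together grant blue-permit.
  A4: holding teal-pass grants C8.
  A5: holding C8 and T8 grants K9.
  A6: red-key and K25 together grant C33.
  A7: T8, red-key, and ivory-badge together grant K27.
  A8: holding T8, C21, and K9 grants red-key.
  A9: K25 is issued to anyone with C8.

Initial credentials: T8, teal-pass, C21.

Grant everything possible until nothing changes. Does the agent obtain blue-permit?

blue-permit would need C21, amber-token, and teal-pass (A3), but amber-token is never granted.

No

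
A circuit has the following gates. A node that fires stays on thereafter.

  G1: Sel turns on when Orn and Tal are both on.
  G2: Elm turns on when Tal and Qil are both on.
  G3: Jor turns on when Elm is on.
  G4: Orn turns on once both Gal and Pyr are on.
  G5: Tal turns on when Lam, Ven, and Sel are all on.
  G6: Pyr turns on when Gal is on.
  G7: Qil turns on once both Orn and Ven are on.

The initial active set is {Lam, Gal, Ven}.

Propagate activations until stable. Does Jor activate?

Jor would need Elm (G3), but Elm never turns on.

No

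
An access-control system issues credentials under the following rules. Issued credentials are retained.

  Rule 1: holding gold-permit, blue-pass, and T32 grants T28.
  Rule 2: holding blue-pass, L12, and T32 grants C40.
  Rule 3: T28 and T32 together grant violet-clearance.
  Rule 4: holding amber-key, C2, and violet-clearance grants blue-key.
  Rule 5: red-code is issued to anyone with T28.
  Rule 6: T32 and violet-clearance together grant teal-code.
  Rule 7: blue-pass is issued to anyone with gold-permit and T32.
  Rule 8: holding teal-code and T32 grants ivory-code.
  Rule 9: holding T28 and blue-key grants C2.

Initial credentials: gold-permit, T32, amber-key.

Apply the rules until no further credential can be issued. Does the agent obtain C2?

C2 would need T28 and blue-key (Rule 9), but blue-key is never granted.

No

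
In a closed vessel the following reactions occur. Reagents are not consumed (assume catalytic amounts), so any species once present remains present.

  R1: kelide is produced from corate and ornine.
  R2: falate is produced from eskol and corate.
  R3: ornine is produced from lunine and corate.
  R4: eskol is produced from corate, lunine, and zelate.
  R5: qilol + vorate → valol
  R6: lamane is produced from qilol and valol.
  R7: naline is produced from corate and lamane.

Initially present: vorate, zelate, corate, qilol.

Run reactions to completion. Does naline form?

Yes

qilol and vorate present → valol forms (R5).
qilol and valol present → lamane forms (R6).
corate and lamane present → naline forms (R7).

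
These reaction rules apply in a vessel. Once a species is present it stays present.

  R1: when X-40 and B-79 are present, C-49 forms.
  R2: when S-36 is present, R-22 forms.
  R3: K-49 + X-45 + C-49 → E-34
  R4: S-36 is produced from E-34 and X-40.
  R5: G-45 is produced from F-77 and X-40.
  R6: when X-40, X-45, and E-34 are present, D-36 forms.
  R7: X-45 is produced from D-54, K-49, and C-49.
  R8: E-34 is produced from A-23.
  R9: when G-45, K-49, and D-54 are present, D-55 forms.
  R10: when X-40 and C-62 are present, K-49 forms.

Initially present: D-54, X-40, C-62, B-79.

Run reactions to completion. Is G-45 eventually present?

G-45 would need F-77 and X-40 (R5), but F-77 never forms.

No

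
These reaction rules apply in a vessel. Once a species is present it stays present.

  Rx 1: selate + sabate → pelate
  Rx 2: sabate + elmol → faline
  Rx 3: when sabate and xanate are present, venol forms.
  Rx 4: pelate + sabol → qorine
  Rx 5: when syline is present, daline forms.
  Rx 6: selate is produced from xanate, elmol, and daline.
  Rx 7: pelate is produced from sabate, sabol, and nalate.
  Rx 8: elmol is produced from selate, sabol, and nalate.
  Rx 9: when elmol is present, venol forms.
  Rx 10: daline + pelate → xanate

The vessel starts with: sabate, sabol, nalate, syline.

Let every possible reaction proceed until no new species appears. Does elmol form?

No

elmol would need selate, sabol, and nalate (Rx 8), but selate never forms.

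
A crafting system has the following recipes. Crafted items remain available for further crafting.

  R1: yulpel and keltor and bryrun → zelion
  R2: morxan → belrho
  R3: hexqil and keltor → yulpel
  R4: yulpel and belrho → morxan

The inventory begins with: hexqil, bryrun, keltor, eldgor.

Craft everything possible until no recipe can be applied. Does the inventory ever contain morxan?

No

morxan would need yulpel and belrho (R4), but belrho is never obtained.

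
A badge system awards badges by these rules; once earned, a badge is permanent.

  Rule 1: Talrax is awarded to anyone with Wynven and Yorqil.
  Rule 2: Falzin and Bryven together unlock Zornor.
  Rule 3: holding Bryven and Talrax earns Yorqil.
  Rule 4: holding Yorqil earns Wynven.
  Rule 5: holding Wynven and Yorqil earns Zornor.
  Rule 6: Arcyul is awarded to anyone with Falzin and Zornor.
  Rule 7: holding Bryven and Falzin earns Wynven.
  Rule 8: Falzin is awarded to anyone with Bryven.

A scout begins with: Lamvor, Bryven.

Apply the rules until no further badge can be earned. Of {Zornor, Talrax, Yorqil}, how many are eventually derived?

1

With Bryven, Falzin is earned (Rule 8).
With Falzin and Bryven, Zornor is earned (Rule 2).
Zornor: reached.
Talrax would need Wynven and Yorqil (Rule 1), but Yorqil is never earned.
Yorqil would need Bryven and Talrax (Rule 3), but Talrax is never earned.
Reached: Zornor — 1 of the 3.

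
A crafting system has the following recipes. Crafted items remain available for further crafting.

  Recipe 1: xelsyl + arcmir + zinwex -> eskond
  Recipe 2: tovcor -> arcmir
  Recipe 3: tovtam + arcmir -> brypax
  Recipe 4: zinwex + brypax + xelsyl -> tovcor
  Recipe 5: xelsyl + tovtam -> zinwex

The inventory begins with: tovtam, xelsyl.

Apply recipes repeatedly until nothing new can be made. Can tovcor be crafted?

No

tovcor would need zinwex, brypax, and xelsyl (Recipe 4), but brypax is never obtained.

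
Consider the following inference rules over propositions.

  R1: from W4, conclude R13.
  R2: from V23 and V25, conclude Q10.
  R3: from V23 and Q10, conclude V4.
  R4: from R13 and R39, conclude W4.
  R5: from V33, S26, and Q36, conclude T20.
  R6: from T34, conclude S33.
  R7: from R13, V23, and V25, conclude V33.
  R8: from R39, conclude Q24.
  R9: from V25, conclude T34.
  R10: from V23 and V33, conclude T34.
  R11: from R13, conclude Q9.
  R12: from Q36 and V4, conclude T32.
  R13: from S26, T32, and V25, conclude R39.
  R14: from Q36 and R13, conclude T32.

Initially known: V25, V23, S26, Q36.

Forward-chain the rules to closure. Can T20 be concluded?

T20 would need V33, S26, and Q36 (R5), but V33 is never established.

No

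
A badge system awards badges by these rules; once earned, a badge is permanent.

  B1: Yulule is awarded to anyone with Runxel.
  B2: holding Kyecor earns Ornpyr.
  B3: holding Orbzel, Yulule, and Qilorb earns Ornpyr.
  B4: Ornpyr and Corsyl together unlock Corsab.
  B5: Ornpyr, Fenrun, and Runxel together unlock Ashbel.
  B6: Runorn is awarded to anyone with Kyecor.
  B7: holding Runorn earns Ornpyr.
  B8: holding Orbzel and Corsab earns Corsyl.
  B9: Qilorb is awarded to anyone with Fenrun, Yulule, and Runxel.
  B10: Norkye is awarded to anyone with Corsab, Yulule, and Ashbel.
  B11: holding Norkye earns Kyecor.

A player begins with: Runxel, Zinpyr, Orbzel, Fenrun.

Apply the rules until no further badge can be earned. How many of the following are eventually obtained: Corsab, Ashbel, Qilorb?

With Runxel, Yulule is earned (B1).
With Fenrun, Yulule, and Runxel, Qilorb is earned (B9).
With Orbzel, Yulule, and Qilorb, Ornpyr is earned (B3).
With Ornpyr, Fenrun, and Runxel, Ashbel is earned (B5).
Corsab would need Ornpyr and Corsyl (B4), but Corsyl is never earned.
Ashbel: reached.
Qilorb: reached.
Reached: Ashbel and Qilorb — 2 of the 3.

2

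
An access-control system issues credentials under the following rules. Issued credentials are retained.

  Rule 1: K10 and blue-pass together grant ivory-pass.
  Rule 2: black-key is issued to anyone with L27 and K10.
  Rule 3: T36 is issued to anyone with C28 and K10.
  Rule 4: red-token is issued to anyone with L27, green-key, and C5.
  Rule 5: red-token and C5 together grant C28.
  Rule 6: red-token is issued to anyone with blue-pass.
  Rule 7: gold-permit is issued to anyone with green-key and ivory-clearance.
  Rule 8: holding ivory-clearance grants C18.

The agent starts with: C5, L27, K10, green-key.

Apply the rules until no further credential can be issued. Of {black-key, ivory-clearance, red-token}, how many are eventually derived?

Holding L27, green-key, and C5 grants red-token (Rule 4).
Holding L27 and K10 grants black-key (Rule 2).
black-key: reached.
No rule produces ivory-clearance, and it is not given.
red-token: reached.
Reached: black-key and red-token — 2 of the 3.

2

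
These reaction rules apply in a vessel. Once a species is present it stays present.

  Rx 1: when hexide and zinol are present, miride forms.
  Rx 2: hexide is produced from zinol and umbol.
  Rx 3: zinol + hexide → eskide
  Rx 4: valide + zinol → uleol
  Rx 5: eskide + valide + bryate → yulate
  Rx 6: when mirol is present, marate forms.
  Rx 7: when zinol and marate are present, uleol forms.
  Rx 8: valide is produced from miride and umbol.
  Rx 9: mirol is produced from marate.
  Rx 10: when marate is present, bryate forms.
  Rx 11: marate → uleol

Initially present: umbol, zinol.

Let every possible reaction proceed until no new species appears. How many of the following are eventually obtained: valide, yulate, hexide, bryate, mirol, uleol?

3

zinol and umbol present → hexide forms (Rx 2).
hexide and zinol present → miride forms (Rx 1).
miride and umbol present → valide forms (Rx 8).
valide and zinol present → uleol forms (Rx 4).
valide: reached.
yulate would need eskide, valide, and bryate (Rx 5), but bryate never forms.
hexide: reached.
bryate would need marate (Rx 10), but marate never forms.
mirol would need marate (Rx 9), but marate never forms.
uleol: reached.
Reached: valide, hexide, and uleol — 3 of the 6.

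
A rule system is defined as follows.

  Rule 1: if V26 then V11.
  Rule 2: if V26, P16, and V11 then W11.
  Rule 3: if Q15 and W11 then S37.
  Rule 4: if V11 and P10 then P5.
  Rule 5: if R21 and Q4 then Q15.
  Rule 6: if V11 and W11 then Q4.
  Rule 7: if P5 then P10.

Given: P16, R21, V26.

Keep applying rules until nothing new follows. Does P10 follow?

No

P10 would need P5 (Rule 7), but P5 is never established.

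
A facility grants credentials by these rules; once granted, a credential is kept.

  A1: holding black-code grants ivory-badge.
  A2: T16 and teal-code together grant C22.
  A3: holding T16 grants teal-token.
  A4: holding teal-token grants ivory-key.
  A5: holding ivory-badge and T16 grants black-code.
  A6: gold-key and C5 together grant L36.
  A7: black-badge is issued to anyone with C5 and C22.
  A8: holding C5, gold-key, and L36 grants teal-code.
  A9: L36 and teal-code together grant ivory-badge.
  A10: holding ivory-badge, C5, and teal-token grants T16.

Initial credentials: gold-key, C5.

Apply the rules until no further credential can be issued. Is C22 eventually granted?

C22 would need T16 and teal-code (A2), but T16 is never granted.

No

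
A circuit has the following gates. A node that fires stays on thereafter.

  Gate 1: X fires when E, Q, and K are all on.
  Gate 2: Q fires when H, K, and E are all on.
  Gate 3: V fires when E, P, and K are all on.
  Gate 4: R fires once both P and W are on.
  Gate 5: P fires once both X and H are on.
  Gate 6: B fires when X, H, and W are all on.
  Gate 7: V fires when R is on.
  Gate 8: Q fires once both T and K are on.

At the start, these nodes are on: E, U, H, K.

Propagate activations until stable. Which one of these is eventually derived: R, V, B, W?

H, K, and E are on, so Q fires (Gate 2).
E, Q, and K are on, so X fires (Gate 1).
X and H are on, so P fires (Gate 5).
Gate 3: E, P, and K on → V on.
No rule produces W, and it is not given. B would need X, H, and W (Gate 6), but W never turns on. R would need P and W (Gate 4), but W never turns on.

V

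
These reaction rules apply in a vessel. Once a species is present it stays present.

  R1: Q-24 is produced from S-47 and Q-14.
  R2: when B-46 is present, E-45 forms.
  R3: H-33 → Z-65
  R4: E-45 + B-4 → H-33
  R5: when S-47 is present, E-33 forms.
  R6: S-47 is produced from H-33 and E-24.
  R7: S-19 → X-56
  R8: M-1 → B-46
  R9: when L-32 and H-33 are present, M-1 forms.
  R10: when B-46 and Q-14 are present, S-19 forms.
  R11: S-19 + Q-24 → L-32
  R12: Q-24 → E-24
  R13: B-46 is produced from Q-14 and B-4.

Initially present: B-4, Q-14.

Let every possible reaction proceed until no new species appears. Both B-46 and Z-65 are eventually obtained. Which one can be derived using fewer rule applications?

B-46

B-46: Q-14 and B-4 present → B-46 forms (R13). [1 rule application]
Z-65: Q-14 and B-4 present → B-46 forms (R13). B-46 present → E-45 forms (R2). E-45 and B-4 present → H-33 forms (R4). H-33 present → Z-65 forms (R3). [4 rule applications]
B-46 needs fewer.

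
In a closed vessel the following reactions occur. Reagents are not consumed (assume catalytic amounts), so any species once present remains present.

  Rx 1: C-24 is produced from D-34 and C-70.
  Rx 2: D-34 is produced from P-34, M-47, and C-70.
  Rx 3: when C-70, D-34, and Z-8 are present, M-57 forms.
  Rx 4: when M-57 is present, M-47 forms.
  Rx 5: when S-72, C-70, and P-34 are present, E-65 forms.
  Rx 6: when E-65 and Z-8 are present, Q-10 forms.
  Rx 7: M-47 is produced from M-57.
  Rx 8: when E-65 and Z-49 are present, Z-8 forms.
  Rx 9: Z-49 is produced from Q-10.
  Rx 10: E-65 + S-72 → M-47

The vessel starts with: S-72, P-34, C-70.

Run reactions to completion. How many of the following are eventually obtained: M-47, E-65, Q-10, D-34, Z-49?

3

S-72, C-70, and P-34 present → E-65 forms (Rx 5).
E-65 and S-72 present → M-47 forms (Rx 10).
P-34, M-47, and C-70 present → D-34 forms (Rx 2).
M-47: reached.
E-65: reached.
Q-10 would need E-65 and Z-8 (Rx 6), but Z-8 never forms.
D-34: reached.
Z-49 would need Q-10 (Rx 9), but Q-10 never forms.
Reached: M-47, E-65, and D-34 — 3 of the 5.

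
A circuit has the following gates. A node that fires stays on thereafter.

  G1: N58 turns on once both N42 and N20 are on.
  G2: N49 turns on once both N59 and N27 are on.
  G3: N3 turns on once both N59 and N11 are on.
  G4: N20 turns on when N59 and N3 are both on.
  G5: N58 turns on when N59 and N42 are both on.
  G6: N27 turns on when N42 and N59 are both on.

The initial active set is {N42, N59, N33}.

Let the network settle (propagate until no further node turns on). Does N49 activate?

Yes

N42 and N59 are on, so N27 turns on (G6).
G2: N59 and N27 on → N49 on.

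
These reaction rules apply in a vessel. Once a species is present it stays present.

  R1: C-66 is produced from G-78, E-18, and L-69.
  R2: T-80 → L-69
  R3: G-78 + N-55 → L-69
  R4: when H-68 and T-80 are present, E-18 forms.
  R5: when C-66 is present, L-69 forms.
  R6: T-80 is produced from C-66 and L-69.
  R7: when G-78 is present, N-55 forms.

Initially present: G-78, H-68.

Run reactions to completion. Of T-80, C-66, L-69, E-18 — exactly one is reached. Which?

L-69

G-78 present → N-55 forms (R7).
G-78 and N-55 present → L-69 forms (R3).
E-18 would need H-68 and T-80 (R4), but T-80 never forms. T-80 would need C-66 and L-69 (R6), but C-66 never forms. C-66 would need G-78, E-18, and L-69 (R1), but E-18 never forms.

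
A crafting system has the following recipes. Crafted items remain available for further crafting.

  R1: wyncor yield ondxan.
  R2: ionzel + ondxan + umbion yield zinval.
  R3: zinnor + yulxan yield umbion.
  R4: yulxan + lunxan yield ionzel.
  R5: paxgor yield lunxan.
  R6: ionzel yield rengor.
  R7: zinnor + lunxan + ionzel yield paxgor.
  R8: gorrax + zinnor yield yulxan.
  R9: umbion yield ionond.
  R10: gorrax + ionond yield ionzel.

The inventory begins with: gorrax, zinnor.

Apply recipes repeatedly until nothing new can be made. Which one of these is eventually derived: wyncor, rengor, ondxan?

Using R8, gorrax and zinnor make yulxan.
Using R3, zinnor and yulxan make umbion.
Using R9, umbion makes ionond.
Using R10, gorrax and ionond make ionzel.
Using R6, ionzel makes rengor.
ondxan would need wyncor (R1), but wyncor is never obtained. No rule produces wyncor, and it is not given.

rengor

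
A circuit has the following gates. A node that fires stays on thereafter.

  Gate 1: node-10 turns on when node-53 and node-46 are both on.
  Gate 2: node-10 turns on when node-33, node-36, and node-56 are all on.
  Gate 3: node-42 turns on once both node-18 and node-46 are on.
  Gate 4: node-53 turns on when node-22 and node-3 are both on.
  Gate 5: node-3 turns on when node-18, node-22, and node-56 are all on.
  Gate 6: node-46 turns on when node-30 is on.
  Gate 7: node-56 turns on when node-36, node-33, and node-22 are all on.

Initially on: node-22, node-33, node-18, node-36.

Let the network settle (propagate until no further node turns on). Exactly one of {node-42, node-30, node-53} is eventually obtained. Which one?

node-53

Gate 7: node-36, node-33, and node-22 on → node-56 on.
Gate 5: node-18, node-22, and node-56 on → node-3 on.
node-22 and node-3 are on, so node-53 turns on (Gate 4).
No rule produces node-30, and it is not given. node-42 would need node-18 and node-46 (Gate 3), but node-46 never turns on.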